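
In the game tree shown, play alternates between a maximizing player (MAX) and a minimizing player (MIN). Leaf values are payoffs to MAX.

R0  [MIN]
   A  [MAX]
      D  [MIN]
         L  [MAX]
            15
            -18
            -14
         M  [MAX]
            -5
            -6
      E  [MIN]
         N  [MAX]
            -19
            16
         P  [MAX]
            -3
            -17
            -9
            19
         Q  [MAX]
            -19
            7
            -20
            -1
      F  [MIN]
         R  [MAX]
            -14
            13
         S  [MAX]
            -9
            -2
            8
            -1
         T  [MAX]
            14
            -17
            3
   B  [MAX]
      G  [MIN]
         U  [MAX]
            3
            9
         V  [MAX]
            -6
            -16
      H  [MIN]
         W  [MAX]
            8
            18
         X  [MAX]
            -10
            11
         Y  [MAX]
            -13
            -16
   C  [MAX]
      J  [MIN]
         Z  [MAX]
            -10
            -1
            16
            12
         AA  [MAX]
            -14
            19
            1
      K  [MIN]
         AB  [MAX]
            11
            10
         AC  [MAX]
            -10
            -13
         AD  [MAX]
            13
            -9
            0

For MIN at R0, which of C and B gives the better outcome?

B

Z (MAX): max(-10, -1, 16, 12) = 16
AA (MAX): max(-14, 19, 1) = 19
J (MIN): min(16, 19) = 16
AB (MAX): max(11, 10) = 11
AC (MAX): max(-10, -13) = -10
AD (MAX): max(13, -9, 0) = 13
K (MIN): min(11, -10, 13) = -10
C (MAX): max(16, -10) = 16
U (MAX): max(3, 9) = 9
V (MAX): max(-6, -16) = -6
G (MIN): min(9, -6) = -6
W (MAX): max(8, 18) = 18
X (MAX): max(-10, 11) = 11
Y (MAX): max(-13, -16) = -13
H (MIN): min(18, 11, -13) = -13
B (MAX): max(-6, -13) = -6
MIN prefers the lower value; C=16, B=-6. B is better since -6 < 16.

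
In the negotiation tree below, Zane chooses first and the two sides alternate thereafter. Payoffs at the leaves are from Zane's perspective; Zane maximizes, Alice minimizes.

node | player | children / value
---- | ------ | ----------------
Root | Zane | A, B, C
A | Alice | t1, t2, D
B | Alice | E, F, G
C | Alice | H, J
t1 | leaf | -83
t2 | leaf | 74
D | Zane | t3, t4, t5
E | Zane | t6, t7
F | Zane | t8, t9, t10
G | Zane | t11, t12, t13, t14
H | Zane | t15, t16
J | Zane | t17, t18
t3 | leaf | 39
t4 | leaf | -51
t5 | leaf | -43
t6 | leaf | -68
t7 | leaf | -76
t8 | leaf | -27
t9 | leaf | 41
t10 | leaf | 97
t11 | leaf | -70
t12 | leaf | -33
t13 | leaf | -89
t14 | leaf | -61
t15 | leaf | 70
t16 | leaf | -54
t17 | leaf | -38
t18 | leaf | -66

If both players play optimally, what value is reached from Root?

-38

D (Zane): max(39, -51, -43) = 39
A (Alice): min(-83, 74, 39) = -83
E (Zane): max(-68, -76) = -68
F (Zane): max(-27, 41, 97) = 97
G (Zane): max(-70, -33, -89, -61) = -33
B (Alice): min(-68, 97, -33) = -68
H (Zane): max(70, -54) = 70
J (Zane): max(-38, -66) = -38
C (Alice): min(70, -38) = -38
Root (Zane): max(-83, -68, -38) = -38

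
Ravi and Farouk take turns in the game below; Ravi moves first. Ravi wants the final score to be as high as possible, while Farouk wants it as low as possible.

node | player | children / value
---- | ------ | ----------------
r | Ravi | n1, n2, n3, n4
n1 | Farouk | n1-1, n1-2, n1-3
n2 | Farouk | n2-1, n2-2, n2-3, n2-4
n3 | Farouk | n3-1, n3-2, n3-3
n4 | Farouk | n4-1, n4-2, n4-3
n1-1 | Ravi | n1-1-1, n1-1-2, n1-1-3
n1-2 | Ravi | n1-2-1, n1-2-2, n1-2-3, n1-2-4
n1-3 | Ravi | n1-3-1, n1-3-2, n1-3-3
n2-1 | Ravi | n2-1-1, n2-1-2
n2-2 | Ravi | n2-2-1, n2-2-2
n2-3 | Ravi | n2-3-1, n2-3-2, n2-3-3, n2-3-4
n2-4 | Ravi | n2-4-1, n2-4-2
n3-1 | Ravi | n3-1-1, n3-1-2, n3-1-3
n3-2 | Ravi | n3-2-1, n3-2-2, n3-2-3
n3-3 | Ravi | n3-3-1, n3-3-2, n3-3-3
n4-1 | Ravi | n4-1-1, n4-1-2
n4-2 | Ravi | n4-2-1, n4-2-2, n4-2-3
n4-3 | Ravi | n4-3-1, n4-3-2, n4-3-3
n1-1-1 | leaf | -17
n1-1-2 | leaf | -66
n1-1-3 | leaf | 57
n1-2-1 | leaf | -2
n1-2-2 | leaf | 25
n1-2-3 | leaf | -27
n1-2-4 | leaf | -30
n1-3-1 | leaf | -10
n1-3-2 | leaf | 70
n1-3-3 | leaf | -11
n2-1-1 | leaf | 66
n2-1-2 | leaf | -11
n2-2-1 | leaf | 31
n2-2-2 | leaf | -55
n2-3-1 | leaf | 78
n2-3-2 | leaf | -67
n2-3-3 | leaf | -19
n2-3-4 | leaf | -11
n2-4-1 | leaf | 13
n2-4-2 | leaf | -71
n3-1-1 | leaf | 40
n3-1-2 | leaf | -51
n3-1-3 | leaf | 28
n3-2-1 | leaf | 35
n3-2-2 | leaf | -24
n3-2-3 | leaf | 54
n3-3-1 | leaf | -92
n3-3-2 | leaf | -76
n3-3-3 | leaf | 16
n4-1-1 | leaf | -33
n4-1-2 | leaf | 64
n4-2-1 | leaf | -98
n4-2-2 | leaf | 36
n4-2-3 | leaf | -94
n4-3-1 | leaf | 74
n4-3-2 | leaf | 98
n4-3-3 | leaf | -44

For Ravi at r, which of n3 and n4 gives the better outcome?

n3-1 (Ravi): max(40, -51, 28) = 40
n3-2 (Ravi): max(35, -24, 54) = 54
n3-3 (Ravi): max(-92, -76, 16) = 16
n3 (Farouk): min(40, 54, 16) = 16
n4-1 (Ravi): max(-33, 64) = 64
n4-2 (Ravi): max(-98, 36, -94) = 36
n4-3 (Ravi): max(74, 98, -44) = 98
n4 (Farouk): min(64, 36, 98) = 36
Ravi prefers the higher value; n3=16, n4=36. n4 is better since 36 > 16.

n4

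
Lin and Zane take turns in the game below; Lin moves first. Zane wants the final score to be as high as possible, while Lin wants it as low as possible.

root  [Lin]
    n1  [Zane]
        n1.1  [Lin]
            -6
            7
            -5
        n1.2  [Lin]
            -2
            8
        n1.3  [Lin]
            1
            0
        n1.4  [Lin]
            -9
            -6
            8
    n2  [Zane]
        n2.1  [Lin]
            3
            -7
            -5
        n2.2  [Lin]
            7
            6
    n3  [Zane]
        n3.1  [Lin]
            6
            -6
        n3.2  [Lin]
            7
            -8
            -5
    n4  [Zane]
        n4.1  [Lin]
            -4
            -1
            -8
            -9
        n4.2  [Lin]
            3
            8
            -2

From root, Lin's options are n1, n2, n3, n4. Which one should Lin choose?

n3

n1.1 (Lin): min(-6, 7, -5) = -6
n1.2 (Lin): min(-2, 8) = -2
n1.3 (Lin): min(1, 0) = 0
n1.4 (Lin): min(-9, -6, 8) = -9
n1 (Zane): max(-6, -2, 0, -9) = 0
n2.1 (Lin): min(3, -7, -5) = -7
n2.2 (Lin): min(7, 6) = 6
n2 (Zane): max(-7, 6) = 6
n3.1 (Lin): min(6, -6) = -6
n3.2 (Lin): min(7, -8, -5) = -8
n3 (Zane): max(-6, -8) = -6
n4.1 (Lin): min(-4, -1, -8, -9) = -9
n4.2 (Lin): min(3, 8, -2) = -2
n4 (Zane): max(-9, -2) = -2
root (Lin): min(0, 6, -6, -2) = -6
Lin at root wants the lowest of {n1=0, n2=6, n3=-6, n4=-2}, so chooses n3.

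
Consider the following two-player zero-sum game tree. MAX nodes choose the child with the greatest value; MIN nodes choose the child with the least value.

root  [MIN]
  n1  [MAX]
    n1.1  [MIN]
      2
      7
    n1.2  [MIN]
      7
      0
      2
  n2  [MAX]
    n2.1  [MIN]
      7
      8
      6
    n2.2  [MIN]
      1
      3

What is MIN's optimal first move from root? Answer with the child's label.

n1

n1.1 (MIN): min(2, 7) = 2
n1.2 (MIN): min(7, 0, 2) = 0
n1 (MAX): max(2, 0) = 2
n2.1 (MIN): min(7, 8, 6) = 6
n2.2 (MIN): min(1, 3) = 1
n2 (MAX): max(6, 1) = 6
root (MIN): min(2, 6) = 2
MIN at root wants the lowest of {n1=2, n2=6}, so chooses n1.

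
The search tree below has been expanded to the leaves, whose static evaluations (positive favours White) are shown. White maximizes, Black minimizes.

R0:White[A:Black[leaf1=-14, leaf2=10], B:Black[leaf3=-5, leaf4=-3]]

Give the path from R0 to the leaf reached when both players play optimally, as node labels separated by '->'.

A (Black): min(-14, 10) = -14
B (Black): min(-5, -3) = -5
R0 (White): max(-14, -5) = -5
At R0, White picks B (highest: -5).
At B, Black picks leaf3 (lowest: -5).
Terminal value -5.

R0 -> B -> leaf3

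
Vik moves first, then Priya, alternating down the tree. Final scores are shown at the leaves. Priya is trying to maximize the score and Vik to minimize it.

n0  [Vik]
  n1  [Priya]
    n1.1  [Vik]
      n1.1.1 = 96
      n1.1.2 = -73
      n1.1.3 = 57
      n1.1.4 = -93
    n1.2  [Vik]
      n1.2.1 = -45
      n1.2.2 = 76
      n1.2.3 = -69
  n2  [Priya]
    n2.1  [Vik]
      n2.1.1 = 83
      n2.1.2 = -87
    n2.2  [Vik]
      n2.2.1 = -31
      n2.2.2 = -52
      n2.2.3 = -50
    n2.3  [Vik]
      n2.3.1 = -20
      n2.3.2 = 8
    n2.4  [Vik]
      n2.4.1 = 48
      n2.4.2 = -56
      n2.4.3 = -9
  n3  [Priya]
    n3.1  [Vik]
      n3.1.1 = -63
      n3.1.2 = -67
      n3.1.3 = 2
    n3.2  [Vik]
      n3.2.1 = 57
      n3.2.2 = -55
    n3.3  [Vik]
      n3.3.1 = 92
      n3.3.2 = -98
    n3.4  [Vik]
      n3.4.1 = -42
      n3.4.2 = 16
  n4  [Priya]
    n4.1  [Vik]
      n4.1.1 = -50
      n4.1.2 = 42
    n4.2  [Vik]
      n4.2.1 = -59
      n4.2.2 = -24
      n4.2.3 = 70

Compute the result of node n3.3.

-98

n3.3 (Vik): min(92, -98) = -98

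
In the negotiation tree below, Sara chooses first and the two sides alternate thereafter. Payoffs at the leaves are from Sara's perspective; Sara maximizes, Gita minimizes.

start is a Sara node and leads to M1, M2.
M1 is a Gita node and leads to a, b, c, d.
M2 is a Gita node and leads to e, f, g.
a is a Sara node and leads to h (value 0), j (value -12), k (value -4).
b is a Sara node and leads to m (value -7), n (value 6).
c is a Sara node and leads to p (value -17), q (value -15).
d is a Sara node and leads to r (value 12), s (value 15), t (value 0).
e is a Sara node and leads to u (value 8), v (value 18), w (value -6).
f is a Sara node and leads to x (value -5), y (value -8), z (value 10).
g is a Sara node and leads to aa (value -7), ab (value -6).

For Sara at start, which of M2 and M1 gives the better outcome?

e (Sara): max(8, 18, -6) = 18
f (Sara): max(-5, -8, 10) = 10
g (Sara): max(-7, -6) = -6
M2 (Gita): min(18, 10, -6) = -6
a (Sara): max(0, -12, -4) = 0
b (Sara): max(-7, 6) = 6
c (Sara): max(-17, -15) = -15
d (Sara): max(12, 15, 0) = 15
M1 (Gita): min(0, 6, -15, 15) = -15
Sara prefers the higher value; M2=-6, M1=-15. M2 is better since -6 > -15.

M2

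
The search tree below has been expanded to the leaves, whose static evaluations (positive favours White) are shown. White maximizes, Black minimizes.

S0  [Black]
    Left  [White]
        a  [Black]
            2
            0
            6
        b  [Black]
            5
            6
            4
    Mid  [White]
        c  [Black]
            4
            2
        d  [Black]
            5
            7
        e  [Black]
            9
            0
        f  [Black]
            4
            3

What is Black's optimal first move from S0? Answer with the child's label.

Left

a (Black): min(2, 0, 6) = 0
b (Black): min(5, 6, 4) = 4
Left (White): max(0, 4) = 4
c (Black): min(4, 2) = 2
d (Black): min(5, 7) = 5
e (Black): min(9, 0) = 0
f (Black): min(4, 3) = 3
Mid (White): max(2, 5, 0, 3) = 5
S0 (Black): min(4, 5) = 4
Black at S0 wants the lowest of {Left=4, Mid=5}, so chooses Left.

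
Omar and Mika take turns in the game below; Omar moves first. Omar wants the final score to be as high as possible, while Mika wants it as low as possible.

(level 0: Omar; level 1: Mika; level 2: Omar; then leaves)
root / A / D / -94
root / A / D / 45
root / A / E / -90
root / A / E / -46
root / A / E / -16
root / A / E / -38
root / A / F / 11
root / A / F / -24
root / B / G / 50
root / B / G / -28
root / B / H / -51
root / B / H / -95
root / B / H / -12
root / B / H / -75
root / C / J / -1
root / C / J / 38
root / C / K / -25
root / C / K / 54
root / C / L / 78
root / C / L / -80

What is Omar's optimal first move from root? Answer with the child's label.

C

D (Omar): max(-94, 45) = 45
E (Omar): max(-90, -46, -16, -38) = -16
F (Omar): max(11, -24) = 11
A (Mika): min(45, -16, 11) = -16
G (Omar): max(50, -28) = 50
H (Omar): max(-51, -95, -12, -75) = -12
B (Mika): min(50, -12) = -12
J (Omar): max(-1, 38) = 38
K (Omar): max(-25, 54) = 54
L (Omar): max(78, -80) = 78
C (Mika): min(38, 54, 78) = 38
root (Omar): max(-16, -12, 38) = 38
Omar at root wants the highest of {A=-16, B=-12, C=38}, so chooses C.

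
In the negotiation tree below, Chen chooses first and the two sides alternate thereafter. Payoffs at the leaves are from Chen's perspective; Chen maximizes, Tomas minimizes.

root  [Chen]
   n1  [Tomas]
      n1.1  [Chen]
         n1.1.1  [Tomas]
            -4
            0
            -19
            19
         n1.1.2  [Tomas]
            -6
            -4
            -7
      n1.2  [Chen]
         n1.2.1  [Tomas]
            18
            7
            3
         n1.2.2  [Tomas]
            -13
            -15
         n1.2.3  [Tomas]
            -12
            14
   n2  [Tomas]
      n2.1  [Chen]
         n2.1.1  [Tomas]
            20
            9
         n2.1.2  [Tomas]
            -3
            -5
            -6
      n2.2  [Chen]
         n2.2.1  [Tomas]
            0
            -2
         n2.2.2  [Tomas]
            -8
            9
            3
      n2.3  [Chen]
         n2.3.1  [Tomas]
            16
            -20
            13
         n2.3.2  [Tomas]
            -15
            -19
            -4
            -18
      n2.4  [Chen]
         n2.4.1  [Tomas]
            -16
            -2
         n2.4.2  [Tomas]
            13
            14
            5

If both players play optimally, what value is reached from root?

n1.1.1 (Tomas): min(-4, 0, -19, 19) = -19
n1.1.2 (Tomas): min(-6, -4, -7) = -7
n1.1 (Chen): max(-19, -7) = -7
n1.2.1 (Tomas): min(18, 7, 3) = 3
n1.2.2 (Tomas): min(-13, -15) = -15
n1.2.3 (Tomas): min(-12, 14) = -12
n1.2 (Chen): max(3, -15, -12) = 3
n1 (Tomas): min(-7, 3) = -7
n2.1.1 (Tomas): min(20, 9) = 9
n2.1.2 (Tomas): min(-3, -5, -6) = -6
n2.1 (Chen): max(9, -6) = 9
n2.2.1 (Tomas): min(0, -2) = -2
n2.2.2 (Tomas): min(-8, 9, 3) = -8
n2.2 (Chen): max(-2, -8) = -2
n2.3.1 (Tomas): min(16, -20, 13) = -20
n2.3.2 (Tomas): min(-15, -19, -4, -18) = -19
n2.3 (Chen): max(-20, -19) = -19
n2.4.1 (Tomas): min(-16, -2) = -16
n2.4.2 (Tomas): min(13, 14, 5) = 5
n2.4 (Chen): max(-16, 5) = 5
n2 (Tomas): min(9, -2, -19, 5) = -19
root (Chen): max(-7, -19) = -7

-7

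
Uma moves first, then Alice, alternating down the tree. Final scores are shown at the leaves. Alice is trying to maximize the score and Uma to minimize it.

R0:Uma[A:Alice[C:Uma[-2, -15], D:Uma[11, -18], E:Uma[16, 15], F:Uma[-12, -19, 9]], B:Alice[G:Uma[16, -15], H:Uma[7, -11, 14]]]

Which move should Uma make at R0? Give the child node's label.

C (Uma): min(-2, -15) = -15
D (Uma): min(11, -18) = -18
E (Uma): min(16, 15) = 15
F (Uma): min(-12, -19, 9) = -19
A (Alice): max(-15, -18, 15, -19) = 15
G (Uma): min(16, -15) = -15
H (Uma): min(7, -11, 14) = -11
B (Alice): max(-15, -11) = -11
R0 (Uma): min(15, -11) = -11
Uma at R0 wants the lowest of {A=15, B=-11}, so chooses B.

B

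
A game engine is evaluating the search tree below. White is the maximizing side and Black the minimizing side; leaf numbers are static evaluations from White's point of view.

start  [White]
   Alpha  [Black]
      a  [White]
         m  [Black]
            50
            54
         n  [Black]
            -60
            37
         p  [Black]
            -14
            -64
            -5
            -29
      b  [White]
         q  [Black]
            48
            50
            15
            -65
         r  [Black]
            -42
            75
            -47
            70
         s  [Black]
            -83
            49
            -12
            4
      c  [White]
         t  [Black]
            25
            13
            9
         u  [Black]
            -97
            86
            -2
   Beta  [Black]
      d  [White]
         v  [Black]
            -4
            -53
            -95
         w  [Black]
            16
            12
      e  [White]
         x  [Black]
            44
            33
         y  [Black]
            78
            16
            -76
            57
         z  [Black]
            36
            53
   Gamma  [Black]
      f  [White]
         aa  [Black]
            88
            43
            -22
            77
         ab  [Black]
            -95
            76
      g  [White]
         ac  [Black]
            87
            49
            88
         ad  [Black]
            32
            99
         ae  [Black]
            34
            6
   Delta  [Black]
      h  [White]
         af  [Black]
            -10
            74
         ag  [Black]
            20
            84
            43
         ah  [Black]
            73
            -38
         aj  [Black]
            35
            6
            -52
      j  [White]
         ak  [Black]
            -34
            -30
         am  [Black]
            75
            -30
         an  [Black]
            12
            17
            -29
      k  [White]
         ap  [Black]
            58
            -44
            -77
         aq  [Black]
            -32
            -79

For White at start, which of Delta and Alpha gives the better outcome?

Alpha

af (Black): min(-10, 74) = -10
ag (Black): min(20, 84, 43) = 20
ah (Black): min(73, -38) = -38
aj (Black): min(35, 6, -52) = -52
h (White): max(-10, 20, -38, -52) = 20
ak (Black): min(-34, -30) = -34
am (Black): min(75, -30) = -30
an (Black): min(12, 17, -29) = -29
j (White): max(-34, -30, -29) = -29
ap (Black): min(58, -44, -77) = -77
aq (Black): min(-32, -79) = -79
k (White): max(-77, -79) = -77
Delta (Black): min(20, -29, -77) = -77
m (Black): min(50, 54) = 50
n (Black): min(-60, 37) = -60
p (Black): min(-14, -64, -5, -29) = -64
a (White): max(50, -60, -64) = 50
q (Black): min(48, 50, 15, -65) = -65
r (Black): min(-42, 75, -47, 70) = -47
s (Black): min(-83, 49, -12, 4) = -83
b (White): max(-65, -47, -83) = -47
t (Black): min(25, 13, 9) = 9
u (Black): min(-97, 86, -2) = -97
c (White): max(9, -97) = 9
Alpha (Black): min(50, -47, 9) = -47
White prefers the higher value; Delta=-77, Alpha=-47. Alpha is better since -47 > -77.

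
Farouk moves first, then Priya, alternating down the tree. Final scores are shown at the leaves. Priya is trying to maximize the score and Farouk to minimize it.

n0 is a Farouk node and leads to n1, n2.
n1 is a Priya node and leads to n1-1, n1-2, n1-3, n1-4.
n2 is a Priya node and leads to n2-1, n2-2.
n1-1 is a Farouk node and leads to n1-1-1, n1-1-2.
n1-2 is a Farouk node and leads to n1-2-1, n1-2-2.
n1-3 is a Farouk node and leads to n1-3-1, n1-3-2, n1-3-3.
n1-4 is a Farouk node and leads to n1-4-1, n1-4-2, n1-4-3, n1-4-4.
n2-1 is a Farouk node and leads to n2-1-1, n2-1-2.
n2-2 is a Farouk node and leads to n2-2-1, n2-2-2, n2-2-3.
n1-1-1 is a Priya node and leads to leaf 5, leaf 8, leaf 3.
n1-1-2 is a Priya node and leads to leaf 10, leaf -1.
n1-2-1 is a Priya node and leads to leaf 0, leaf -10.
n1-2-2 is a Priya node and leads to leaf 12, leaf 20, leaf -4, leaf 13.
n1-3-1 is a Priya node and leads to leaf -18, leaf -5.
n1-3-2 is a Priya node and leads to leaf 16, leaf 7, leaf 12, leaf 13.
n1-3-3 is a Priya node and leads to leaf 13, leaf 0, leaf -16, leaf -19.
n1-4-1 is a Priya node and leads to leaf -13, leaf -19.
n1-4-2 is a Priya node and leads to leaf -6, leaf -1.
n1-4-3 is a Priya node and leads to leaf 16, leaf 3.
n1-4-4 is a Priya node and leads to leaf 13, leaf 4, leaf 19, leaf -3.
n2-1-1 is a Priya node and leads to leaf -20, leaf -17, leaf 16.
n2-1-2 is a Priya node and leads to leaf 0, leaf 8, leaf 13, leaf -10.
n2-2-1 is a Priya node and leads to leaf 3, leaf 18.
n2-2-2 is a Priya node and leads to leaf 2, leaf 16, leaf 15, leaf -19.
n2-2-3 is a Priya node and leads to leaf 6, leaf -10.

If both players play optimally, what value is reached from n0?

8

n1-1-1 (Priya): max(5, 8, 3) = 8
n1-1-2 (Priya): max(10, -1) = 10
n1-1 (Farouk): min(8, 10) = 8
n1-2-1 (Priya): max(0, -10) = 0
n1-2-2 (Priya): max(12, 20, -4, 13) = 20
n1-2 (Farouk): min(0, 20) = 0
n1-3-1 (Priya): max(-18, -5) = -5
n1-3-2 (Priya): max(16, 7, 12, 13) = 16
n1-3-3 (Priya): max(13, 0, -16, -19) = 13
n1-3 (Farouk): min(-5, 16, 13) = -5
n1-4-1 (Priya): max(-13, -19) = -13
n1-4-2 (Priya): max(-6, -1) = -1
n1-4-3 (Priya): max(16, 3) = 16
n1-4-4 (Priya): max(13, 4, 19, -3) = 19
n1-4 (Farouk): min(-13, -1, 16, 19) = -13
n1 (Priya): max(8, 0, -5, -13) = 8
n2-1-1 (Priya): max(-20, -17, 16) = 16
n2-1-2 (Priya): max(0, 8, 13, -10) = 13
n2-1 (Farouk): min(16, 13) = 13
n2-2-1 (Priya): max(3, 18) = 18
n2-2-2 (Priya): max(2, 16, 15, -19) = 16
n2-2-3 (Priya): max(6, -10) = 6
n2-2 (Farouk): min(18, 16, 6) = 6
n2 (Priya): max(13, 6) = 13
n0 (Farouk): min(8, 13) = 8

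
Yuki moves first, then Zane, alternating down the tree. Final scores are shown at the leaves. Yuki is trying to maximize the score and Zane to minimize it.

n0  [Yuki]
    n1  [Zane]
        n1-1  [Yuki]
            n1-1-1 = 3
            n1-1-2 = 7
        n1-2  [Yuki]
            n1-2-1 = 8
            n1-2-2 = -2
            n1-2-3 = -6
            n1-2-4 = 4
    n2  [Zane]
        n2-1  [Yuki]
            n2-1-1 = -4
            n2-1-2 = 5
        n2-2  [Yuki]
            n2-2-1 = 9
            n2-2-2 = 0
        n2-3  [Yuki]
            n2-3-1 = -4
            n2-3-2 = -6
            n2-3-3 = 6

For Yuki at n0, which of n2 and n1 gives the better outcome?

n2-1 (Yuki): max(-4, 5) = 5
n2-2 (Yuki): max(9, 0) = 9
n2-3 (Yuki): max(-4, -6, 6) = 6
n2 (Zane): min(5, 9, 6) = 5
n1-1 (Yuki): max(3, 7) = 7
n1-2 (Yuki): max(8, -2, -6, 4) = 8
n1 (Zane): min(7, 8) = 7
Yuki prefers the higher value; n2=5, n1=7. n1 is better since 7 > 5.

n1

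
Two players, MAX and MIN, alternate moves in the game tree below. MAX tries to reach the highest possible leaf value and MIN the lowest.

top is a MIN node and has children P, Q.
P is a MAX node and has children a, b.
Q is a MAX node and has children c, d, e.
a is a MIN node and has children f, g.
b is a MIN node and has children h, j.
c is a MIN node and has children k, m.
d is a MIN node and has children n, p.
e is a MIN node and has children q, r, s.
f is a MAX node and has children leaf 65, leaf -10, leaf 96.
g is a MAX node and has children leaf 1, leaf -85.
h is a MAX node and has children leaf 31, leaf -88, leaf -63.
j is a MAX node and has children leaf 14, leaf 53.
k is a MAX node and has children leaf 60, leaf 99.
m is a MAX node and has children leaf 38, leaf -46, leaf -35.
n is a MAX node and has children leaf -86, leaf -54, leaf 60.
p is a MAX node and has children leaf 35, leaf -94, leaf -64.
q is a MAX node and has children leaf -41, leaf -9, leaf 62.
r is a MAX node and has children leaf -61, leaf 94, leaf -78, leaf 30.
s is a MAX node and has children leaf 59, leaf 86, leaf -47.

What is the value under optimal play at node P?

31

f (MAX): max(65, -10, 96) = 96
g (MAX): max(1, -85) = 1
a (MIN): min(96, 1) = 1
h (MAX): max(31, -88, -63) = 31
j (MAX): max(14, 53) = 53
b (MIN): min(31, 53) = 31
P (MAX): max(1, 31) = 31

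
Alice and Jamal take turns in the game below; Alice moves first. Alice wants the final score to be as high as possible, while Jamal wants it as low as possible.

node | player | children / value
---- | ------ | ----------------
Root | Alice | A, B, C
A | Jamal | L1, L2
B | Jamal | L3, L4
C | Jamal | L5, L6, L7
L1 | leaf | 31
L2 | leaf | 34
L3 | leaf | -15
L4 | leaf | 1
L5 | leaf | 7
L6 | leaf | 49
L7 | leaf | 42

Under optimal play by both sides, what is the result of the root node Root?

31

A (Jamal): min(31, 34) = 31
B (Jamal): min(-15, 1) = -15
C (Jamal): min(7, 49, 42) = 7
Root (Alice): max(31, -15, 7) = 31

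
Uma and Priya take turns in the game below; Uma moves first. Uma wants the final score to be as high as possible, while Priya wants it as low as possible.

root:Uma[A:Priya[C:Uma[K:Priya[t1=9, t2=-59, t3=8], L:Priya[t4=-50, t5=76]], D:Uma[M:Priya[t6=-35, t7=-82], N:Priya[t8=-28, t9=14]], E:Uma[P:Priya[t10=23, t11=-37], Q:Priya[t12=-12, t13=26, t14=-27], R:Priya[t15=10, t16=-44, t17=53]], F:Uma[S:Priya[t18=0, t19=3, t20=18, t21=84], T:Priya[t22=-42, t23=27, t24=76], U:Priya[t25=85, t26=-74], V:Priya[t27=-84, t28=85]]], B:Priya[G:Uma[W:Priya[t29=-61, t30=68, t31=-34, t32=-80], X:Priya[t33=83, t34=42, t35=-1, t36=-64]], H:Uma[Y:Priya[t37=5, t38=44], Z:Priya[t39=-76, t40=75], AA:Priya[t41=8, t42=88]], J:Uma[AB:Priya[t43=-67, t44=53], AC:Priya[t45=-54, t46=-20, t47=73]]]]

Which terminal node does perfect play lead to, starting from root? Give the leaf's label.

K (Priya): min(9, -59, 8) = -59
L (Priya): min(-50, 76) = -50
C (Uma): max(-59, -50) = -50
M (Priya): min(-35, -82) = -82
N (Priya): min(-28, 14) = -28
D (Uma): max(-82, -28) = -28
P (Priya): min(23, -37) = -37
Q (Priya): min(-12, 26, -27) = -27
R (Priya): min(10, -44, 53) = -44
E (Uma): max(-37, -27, -44) = -27
S (Priya): min(0, 3, 18, 84) = 0
T (Priya): min(-42, 27, 76) = -42
U (Priya): min(85, -74) = -74
V (Priya): min(-84, 85) = -84
F (Uma): max(0, -42, -74, -84) = 0
A (Priya): min(-50, -28, -27, 0) = -50
W (Priya): min(-61, 68, -34, -80) = -80
X (Priya): min(83, 42, -1, -64) = -64
G (Uma): max(-80, -64) = -64
Y (Priya): min(5, 44) = 5
Z (Priya): min(-76, 75) = -76
AA (Priya): min(8, 88) = 8
H (Uma): max(5, -76, 8) = 8
AB (Priya): min(-67, 53) = -67
AC (Priya): min(-54, -20, 73) = -54
J (Uma): max(-67, -54) = -54
B (Priya): min(-64, 8, -54) = -64
root (Uma): max(-50, -64) = -50
At root, Uma picks A (highest: -50).
At A, Priya picks C (lowest: -50).
At C, Uma picks L (highest: -50).
At L, Priya picks t4 (lowest: -50).
Terminal value -50.

t4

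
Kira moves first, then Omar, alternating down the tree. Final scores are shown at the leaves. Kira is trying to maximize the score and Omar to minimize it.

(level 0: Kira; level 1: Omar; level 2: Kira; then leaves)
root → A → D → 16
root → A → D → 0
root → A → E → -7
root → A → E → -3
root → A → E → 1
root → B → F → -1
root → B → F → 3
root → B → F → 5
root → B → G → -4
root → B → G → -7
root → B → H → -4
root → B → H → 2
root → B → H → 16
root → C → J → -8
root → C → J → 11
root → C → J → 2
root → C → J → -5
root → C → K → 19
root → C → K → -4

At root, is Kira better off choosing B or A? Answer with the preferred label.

F (Kira): max(-1, 3, 5) = 5
G (Kira): max(-4, -7) = -4
H (Kira): max(-4, 2, 16) = 16
B (Omar): min(5, -4, 16) = -4
D (Kira): max(16, 0) = 16
E (Kira): max(-7, -3, 1) = 1
A (Omar): min(16, 1) = 1
Kira prefers the higher value; B=-4, A=1. A is better since 1 > -4.

A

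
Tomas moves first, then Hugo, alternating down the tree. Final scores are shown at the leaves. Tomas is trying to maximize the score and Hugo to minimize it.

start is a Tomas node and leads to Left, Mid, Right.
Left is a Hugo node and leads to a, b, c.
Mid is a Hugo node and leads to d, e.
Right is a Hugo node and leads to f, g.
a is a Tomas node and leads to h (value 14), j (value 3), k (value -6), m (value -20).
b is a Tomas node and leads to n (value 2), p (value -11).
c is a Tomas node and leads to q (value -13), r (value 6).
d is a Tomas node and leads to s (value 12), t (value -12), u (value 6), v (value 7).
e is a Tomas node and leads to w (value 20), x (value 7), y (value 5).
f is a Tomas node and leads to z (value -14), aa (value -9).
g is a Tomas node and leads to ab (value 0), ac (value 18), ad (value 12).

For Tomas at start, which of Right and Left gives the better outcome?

f (Tomas): max(-14, -9) = -9
g (Tomas): max(0, 18, 12) = 18
Right (Hugo): min(-9, 18) = -9
a (Tomas): max(14, 3, -6, -20) = 14
b (Tomas): max(2, -11) = 2
c (Tomas): max(-13, 6) = 6
Left (Hugo): min(14, 2, 6) = 2
Tomas prefers the higher value; Right=-9, Left=2. Left is better since 2 > -9.

Left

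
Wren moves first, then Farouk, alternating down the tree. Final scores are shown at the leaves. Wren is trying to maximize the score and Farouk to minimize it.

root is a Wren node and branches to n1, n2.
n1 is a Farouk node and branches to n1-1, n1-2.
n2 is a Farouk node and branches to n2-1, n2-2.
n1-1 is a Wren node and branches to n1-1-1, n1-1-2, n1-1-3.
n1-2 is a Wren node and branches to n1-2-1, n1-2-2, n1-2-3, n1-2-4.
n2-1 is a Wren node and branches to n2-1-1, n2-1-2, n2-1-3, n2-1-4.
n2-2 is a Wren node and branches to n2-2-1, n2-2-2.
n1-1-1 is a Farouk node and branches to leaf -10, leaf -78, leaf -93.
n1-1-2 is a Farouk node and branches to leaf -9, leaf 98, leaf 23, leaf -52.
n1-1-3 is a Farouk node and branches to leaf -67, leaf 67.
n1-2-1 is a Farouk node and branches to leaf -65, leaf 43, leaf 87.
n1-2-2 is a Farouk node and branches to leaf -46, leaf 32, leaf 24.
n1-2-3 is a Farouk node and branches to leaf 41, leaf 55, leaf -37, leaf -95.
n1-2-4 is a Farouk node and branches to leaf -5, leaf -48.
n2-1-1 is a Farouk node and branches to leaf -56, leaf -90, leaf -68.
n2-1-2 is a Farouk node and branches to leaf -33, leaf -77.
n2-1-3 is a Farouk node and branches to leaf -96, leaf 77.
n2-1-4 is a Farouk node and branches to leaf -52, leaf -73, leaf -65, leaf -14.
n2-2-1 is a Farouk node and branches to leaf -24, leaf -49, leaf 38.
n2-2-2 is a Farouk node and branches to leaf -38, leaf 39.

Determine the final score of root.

n1-1-1 (Farouk): min(-10, -78, -93) = -93
n1-1-2 (Farouk): min(-9, 98, 23, -52) = -52
n1-1-3 (Farouk): min(-67, 67) = -67
n1-1 (Wren): max(-93, -52, -67) = -52
n1-2-1 (Farouk): min(-65, 43, 87) = -65
n1-2-2 (Farouk): min(-46, 32, 24) = -46
n1-2-3 (Farouk): min(41, 55, -37, -95) = -95
n1-2-4 (Farouk): min(-5, -48) = -48
n1-2 (Wren): max(-65, -46, -95, -48) = -46
n1 (Farouk): min(-52, -46) = -52
n2-1-1 (Farouk): min(-56, -90, -68) = -90
n2-1-2 (Farouk): min(-33, -77) = -77
n2-1-3 (Farouk): min(-96, 77) = -96
n2-1-4 (Farouk): min(-52, -73, -65, -14) = -73
n2-1 (Wren): max(-90, -77, -96, -73) = -73
n2-2-1 (Farouk): min(-24, -49, 38) = -49
n2-2-2 (Farouk): min(-38, 39) = -38
n2-2 (Wren): max(-49, -38) = -38
n2 (Farouk): min(-73, -38) = -73
root (Wren): max(-52, -73) = -52

-52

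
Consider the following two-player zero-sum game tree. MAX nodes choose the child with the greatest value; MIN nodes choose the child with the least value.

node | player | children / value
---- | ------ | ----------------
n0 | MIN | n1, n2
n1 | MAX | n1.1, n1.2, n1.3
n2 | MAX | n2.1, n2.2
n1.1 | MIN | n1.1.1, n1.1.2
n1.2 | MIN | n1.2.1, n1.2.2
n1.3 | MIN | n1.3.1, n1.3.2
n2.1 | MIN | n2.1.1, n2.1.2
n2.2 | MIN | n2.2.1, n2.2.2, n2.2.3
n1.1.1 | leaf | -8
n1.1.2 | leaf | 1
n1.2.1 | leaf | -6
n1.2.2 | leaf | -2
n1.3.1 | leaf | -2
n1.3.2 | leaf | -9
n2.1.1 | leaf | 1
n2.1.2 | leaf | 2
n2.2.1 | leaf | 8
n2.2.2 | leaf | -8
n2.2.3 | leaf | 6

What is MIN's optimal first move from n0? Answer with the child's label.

n1.1 (MIN): min(-8, 1) = -8
n1.2 (MIN): min(-6, -2) = -6
n1.3 (MIN): min(-2, -9) = -9
n1 (MAX): max(-8, -6, -9) = -6
n2.1 (MIN): min(1, 2) = 1
n2.2 (MIN): min(8, -8, 6) = -8
n2 (MAX): max(1, -8) = 1
n0 (MIN): min(-6, 1) = -6
MIN at n0 wants the lowest of {n1=-6, n2=1}, so chooses n1.

n1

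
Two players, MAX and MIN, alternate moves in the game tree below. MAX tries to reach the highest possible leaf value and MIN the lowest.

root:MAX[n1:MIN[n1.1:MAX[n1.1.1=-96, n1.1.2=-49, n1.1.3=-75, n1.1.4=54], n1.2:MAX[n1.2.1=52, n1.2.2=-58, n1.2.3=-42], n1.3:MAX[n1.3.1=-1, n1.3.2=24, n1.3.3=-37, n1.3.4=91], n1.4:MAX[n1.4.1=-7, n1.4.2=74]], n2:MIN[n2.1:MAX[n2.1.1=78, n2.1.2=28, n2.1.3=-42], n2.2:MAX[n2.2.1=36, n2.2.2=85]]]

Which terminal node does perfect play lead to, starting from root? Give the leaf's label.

n2.1.1

n1.1 (MAX): max(-96, -49, -75, 54) = 54
n1.2 (MAX): max(52, -58, -42) = 52
n1.3 (MAX): max(-1, 24, -37, 91) = 91
n1.4 (MAX): max(-7, 74) = 74
n1 (MIN): min(54, 52, 91, 74) = 52
n2.1 (MAX): max(78, 28, -42) = 78
n2.2 (MAX): max(36, 85) = 85
n2 (MIN): min(78, 85) = 78
root (MAX): max(52, 78) = 78
At root, MAX picks n2 (highest: 78).
At n2, MIN picks n2.1 (lowest: 78).
At n2.1, MAX picks n2.1.1 (highest: 78).
Terminal value 78.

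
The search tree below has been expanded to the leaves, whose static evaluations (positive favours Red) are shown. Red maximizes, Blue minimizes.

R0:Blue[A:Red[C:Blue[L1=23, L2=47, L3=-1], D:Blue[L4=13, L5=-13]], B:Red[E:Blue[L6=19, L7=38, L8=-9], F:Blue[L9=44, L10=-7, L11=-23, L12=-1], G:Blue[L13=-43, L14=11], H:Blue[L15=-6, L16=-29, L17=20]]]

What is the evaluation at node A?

-1

C (Blue): min(23, 47, -1) = -1
D (Blue): min(13, -13) = -13
A (Red): max(-1, -13) = -1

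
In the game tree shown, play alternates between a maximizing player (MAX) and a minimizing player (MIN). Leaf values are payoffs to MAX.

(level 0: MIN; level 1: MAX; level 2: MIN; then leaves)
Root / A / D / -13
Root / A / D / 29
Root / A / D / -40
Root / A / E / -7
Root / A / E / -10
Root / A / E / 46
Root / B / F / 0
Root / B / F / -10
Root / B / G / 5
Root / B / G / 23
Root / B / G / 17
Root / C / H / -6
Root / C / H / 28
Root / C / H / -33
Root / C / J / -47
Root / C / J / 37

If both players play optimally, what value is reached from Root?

-33

D (MIN): min(-13, 29, -40) = -40
E (MIN): min(-7, -10, 46) = -10
A (MAX): max(-40, -10) = -10
F (MIN): min(0, -10) = -10
G (MIN): min(5, 23, 17) = 5
B (MAX): max(-10, 5) = 5
H (MIN): min(-6, 28, -33) = -33
J (MIN): min(-47, 37) = -47
C (MAX): max(-33, -47) = -33
Root (MIN): min(-10, 5, -33) = -33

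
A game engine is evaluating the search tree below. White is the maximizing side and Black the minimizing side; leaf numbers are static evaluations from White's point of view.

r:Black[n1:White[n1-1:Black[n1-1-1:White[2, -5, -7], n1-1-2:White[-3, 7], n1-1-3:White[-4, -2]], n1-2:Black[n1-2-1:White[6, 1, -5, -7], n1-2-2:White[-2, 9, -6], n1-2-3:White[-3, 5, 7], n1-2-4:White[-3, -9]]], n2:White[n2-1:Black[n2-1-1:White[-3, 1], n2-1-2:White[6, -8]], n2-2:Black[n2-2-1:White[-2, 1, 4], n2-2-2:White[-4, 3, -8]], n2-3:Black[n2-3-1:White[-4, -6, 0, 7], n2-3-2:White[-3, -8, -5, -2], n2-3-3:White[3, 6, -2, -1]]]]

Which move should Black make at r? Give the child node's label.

n1-1-1 (White): max(2, -5, -7) = 2
n1-1-2 (White): max(-3, 7) = 7
n1-1-3 (White): max(-4, -2) = -2
n1-1 (Black): min(2, 7, -2) = -2
n1-2-1 (White): max(6, 1, -5, -7) = 6
n1-2-2 (White): max(-2, 9, -6) = 9
n1-2-3 (White): max(-3, 5, 7) = 7
n1-2-4 (White): max(-3, -9) = -3
n1-2 (Black): min(6, 9, 7, -3) = -3
n1 (White): max(-2, -3) = -2
n2-1-1 (White): max(-3, 1) = 1
n2-1-2 (White): max(6, -8) = 6
n2-1 (Black): min(1, 6) = 1
n2-2-1 (White): max(-2, 1, 4) = 4
n2-2-2 (White): max(-4, 3, -8) = 3
n2-2 (Black): min(4, 3) = 3
n2-3-1 (White): max(-4, -6, 0, 7) = 7
n2-3-2 (White): max(-3, -8, -5, -2) = -2
n2-3-3 (White): max(3, 6, -2, -1) = 6
n2-3 (Black): min(7, -2, 6) = -2
n2 (White): max(1, 3, -2) = 3
r (Black): min(-2, 3) = -2
Black at r wants the lowest of {n1=-2, n2=3}, so chooses n1.

n1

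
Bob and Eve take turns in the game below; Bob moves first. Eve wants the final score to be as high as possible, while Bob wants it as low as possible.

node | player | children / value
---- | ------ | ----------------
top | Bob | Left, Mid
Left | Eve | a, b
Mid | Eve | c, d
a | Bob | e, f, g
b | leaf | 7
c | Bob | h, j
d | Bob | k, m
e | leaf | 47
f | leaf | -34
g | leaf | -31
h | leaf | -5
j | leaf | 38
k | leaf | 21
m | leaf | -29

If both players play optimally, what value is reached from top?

a (Bob): min(47, -34, -31) = -34
Left (Eve): max(-34, 7) = 7
c (Bob): min(-5, 38) = -5
d (Bob): min(21, -29) = -29
Mid (Eve): max(-5, -29) = -5
top (Bob): min(7, -5) = -5

-5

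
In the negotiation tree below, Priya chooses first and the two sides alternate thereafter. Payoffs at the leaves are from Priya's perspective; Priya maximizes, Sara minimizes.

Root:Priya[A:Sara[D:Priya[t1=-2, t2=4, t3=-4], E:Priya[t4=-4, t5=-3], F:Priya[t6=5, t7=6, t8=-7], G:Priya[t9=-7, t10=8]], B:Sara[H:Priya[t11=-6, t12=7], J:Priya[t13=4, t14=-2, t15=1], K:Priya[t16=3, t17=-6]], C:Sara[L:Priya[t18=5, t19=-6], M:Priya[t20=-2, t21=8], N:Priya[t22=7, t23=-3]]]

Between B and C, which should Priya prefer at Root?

H (Priya): max(-6, 7) = 7
J (Priya): max(4, -2, 1) = 4
K (Priya): max(3, -6) = 3
B (Sara): min(7, 4, 3) = 3
L (Priya): max(5, -6) = 5
M (Priya): max(-2, 8) = 8
N (Priya): max(7, -3) = 7
C (Sara): min(5, 8, 7) = 5
Priya prefers the higher value; B=3, C=5. C is better since 5 > 3.

C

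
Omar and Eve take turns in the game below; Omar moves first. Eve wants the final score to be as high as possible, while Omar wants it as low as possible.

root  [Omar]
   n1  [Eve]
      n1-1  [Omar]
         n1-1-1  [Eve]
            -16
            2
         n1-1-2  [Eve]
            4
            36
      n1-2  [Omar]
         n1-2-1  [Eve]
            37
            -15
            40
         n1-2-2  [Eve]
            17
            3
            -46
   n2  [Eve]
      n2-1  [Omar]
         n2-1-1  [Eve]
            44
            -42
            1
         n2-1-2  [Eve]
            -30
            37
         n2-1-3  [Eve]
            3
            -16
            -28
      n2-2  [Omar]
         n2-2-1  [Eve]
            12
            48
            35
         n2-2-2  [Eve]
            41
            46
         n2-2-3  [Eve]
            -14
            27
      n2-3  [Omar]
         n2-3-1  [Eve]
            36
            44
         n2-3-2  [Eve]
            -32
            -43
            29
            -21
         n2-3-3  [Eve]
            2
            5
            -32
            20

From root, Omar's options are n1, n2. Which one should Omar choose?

n1

n1-1-1 (Eve): max(-16, 2) = 2
n1-1-2 (Eve): max(4, 36) = 36
n1-1 (Omar): min(2, 36) = 2
n1-2-1 (Eve): max(37, -15, 40) = 40
n1-2-2 (Eve): max(17, 3, -46) = 17
n1-2 (Omar): min(40, 17) = 17
n1 (Eve): max(2, 17) = 17
n2-1-1 (Eve): max(44, -42, 1) = 44
n2-1-2 (Eve): max(-30, 37) = 37
n2-1-3 (Eve): max(3, -16, -28) = 3
n2-1 (Omar): min(44, 37, 3) = 3
n2-2-1 (Eve): max(12, 48, 35) = 48
n2-2-2 (Eve): max(41, 46) = 46
n2-2-3 (Eve): max(-14, 27) = 27
n2-2 (Omar): min(48, 46, 27) = 27
n2-3-1 (Eve): max(36, 44) = 44
n2-3-2 (Eve): max(-32, -43, 29, -21) = 29
n2-3-3 (Eve): max(2, 5, -32, 20) = 20
n2-3 (Omar): min(44, 29, 20) = 20
n2 (Eve): max(3, 27, 20) = 27
root (Omar): min(17, 27) = 17
Omar at root wants the lowest of {n1=17, n2=27}, so chooses n1.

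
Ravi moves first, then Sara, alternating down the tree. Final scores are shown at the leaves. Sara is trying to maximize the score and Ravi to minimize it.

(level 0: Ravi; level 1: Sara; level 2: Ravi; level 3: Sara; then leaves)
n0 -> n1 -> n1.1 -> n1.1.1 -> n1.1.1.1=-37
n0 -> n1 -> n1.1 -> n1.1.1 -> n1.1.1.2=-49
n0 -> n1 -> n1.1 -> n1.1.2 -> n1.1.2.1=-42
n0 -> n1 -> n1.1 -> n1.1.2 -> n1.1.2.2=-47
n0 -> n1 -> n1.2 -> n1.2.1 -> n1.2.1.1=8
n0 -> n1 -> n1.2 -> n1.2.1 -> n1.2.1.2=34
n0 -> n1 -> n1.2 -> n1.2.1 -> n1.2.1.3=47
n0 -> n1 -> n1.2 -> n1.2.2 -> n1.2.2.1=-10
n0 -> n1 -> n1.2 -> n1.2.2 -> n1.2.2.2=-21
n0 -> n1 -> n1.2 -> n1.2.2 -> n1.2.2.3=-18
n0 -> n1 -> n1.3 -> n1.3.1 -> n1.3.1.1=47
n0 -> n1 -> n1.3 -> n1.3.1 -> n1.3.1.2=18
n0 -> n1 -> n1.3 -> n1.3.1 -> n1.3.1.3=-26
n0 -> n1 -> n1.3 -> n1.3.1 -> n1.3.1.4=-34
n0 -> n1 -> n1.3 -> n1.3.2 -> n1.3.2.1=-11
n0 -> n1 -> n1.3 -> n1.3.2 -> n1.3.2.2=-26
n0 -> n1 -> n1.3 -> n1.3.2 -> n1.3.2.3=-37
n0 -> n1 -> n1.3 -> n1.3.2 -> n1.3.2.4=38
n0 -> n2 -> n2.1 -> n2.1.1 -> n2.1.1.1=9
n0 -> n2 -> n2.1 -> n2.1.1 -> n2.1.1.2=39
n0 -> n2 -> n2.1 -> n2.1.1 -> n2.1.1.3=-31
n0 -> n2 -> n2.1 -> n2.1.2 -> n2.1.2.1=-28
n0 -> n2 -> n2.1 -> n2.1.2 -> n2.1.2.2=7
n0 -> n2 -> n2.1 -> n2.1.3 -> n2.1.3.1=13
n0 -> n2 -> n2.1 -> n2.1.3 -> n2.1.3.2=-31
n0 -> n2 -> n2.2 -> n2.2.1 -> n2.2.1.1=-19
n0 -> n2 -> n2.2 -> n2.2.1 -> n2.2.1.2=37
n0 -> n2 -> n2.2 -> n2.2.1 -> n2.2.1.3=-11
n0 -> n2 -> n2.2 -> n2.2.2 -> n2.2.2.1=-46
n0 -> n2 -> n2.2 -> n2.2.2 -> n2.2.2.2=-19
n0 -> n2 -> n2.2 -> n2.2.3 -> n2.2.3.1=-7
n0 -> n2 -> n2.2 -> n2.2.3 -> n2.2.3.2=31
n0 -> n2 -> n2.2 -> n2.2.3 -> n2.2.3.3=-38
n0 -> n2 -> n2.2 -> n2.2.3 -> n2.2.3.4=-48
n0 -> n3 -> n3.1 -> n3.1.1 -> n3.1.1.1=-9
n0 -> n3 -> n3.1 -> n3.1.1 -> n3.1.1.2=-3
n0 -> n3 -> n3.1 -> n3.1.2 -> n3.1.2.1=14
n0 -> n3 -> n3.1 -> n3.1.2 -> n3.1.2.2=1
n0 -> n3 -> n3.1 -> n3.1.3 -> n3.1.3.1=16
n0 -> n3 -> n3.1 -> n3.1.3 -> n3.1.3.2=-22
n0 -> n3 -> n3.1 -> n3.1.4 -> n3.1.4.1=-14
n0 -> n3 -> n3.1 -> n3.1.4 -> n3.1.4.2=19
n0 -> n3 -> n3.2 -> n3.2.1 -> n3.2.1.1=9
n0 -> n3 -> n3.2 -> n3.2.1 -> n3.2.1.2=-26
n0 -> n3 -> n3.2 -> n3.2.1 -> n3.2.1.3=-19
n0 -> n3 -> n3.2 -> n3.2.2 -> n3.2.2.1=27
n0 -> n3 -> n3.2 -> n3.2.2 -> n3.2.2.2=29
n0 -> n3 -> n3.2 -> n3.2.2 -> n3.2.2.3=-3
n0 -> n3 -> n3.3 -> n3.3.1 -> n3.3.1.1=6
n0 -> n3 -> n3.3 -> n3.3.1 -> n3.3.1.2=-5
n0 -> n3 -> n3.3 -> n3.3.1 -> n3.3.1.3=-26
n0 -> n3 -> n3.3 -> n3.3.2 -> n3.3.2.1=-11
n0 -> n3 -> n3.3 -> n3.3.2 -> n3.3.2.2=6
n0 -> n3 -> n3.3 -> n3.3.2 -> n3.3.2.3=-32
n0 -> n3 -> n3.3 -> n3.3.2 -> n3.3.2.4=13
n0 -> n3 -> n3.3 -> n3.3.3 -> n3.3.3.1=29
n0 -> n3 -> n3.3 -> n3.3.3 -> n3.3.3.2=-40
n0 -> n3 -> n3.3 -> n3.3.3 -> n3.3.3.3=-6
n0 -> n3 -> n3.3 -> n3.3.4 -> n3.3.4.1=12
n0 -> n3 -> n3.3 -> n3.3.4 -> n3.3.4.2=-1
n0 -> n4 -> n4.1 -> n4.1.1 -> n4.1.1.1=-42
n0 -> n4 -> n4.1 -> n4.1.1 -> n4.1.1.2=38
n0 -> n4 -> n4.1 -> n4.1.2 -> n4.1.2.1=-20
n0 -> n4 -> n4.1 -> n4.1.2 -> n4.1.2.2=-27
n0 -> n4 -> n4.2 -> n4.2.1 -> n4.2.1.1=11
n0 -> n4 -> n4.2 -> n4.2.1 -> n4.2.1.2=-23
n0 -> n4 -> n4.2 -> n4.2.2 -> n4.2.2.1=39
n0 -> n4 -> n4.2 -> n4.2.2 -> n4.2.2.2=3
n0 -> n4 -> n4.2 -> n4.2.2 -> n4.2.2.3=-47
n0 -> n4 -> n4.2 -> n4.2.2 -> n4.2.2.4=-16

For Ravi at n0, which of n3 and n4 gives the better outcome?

n3

n3.1.1 (Sara): max(-9, -3) = -3
n3.1.2 (Sara): max(14, 1) = 14
n3.1.3 (Sara): max(16, -22) = 16
n3.1.4 (Sara): max(-14, 19) = 19
n3.1 (Ravi): min(-3, 14, 16, 19) = -3
n3.2.1 (Sara): max(9, -26, -19) = 9
n3.2.2 (Sara): max(27, 29, -3) = 29
n3.2 (Ravi): min(9, 29) = 9
n3.3.1 (Sara): max(6, -5, -26) = 6
n3.3.2 (Sara): max(-11, 6, -32, 13) = 13
n3.3.3 (Sara): max(29, -40, -6) = 29
n3.3.4 (Sara): max(12, -1) = 12
n3.3 (Ravi): min(6, 13, 29, 12) = 6
n3 (Sara): max(-3, 9, 6) = 9
n4.1.1 (Sara): max(-42, 38) = 38
n4.1.2 (Sara): max(-20, -27) = -20
n4.1 (Ravi): min(38, -20) = -20
n4.2.1 (Sara): max(11, -23) = 11
n4.2.2 (Sara): max(39, 3, -47, -16) = 39
n4.2 (Ravi): min(11, 39) = 11
n4 (Sara): max(-20, 11) = 11
Ravi prefers the lower value; n3=9, n4=11. n3 is better since 9 < 11.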